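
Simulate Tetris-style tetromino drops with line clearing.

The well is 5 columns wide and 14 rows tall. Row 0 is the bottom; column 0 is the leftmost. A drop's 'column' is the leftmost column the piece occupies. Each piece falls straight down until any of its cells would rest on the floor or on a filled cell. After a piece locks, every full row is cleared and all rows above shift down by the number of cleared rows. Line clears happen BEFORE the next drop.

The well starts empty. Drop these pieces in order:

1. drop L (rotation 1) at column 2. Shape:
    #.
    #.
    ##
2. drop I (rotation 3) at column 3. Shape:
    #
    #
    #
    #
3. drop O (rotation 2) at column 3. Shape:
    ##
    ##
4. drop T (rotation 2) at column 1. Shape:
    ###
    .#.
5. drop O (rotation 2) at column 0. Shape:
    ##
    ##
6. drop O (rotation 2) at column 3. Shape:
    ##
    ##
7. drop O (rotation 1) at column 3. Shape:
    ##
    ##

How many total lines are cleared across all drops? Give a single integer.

Drop 1: L rot1 at col 2 lands with bottom-row=0; cleared 0 line(s) (total 0); column heights now [0 0 3 1 0], max=3
Drop 2: I rot3 at col 3 lands with bottom-row=1; cleared 0 line(s) (total 0); column heights now [0 0 3 5 0], max=5
Drop 3: O rot2 at col 3 lands with bottom-row=5; cleared 0 line(s) (total 0); column heights now [0 0 3 7 7], max=7
Drop 4: T rot2 at col 1 lands with bottom-row=6; cleared 0 line(s) (total 0); column heights now [0 8 8 8 7], max=8
Drop 5: O rot2 at col 0 lands with bottom-row=8; cleared 0 line(s) (total 0); column heights now [10 10 8 8 7], max=10
Drop 6: O rot2 at col 3 lands with bottom-row=8; cleared 0 line(s) (total 0); column heights now [10 10 8 10 10], max=10
Drop 7: O rot1 at col 3 lands with bottom-row=10; cleared 0 line(s) (total 0); column heights now [10 10 8 12 12], max=12

Answer: 0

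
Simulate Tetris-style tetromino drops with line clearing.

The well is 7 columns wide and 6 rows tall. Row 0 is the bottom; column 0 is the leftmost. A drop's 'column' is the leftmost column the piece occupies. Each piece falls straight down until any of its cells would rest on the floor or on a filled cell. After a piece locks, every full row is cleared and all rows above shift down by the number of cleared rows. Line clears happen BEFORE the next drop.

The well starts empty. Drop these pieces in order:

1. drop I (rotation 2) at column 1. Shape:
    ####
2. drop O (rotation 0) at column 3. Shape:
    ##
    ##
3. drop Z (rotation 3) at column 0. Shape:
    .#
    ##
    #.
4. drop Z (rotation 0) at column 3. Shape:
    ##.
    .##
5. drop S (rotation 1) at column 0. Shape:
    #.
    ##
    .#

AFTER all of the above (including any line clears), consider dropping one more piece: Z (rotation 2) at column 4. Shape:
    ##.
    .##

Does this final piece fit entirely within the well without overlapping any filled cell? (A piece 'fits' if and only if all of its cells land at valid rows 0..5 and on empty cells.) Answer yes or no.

Drop 1: I rot2 at col 1 lands with bottom-row=0; cleared 0 line(s) (total 0); column heights now [0 1 1 1 1 0 0], max=1
Drop 2: O rot0 at col 3 lands with bottom-row=1; cleared 0 line(s) (total 0); column heights now [0 1 1 3 3 0 0], max=3
Drop 3: Z rot3 at col 0 lands with bottom-row=0; cleared 0 line(s) (total 0); column heights now [2 3 1 3 3 0 0], max=3
Drop 4: Z rot0 at col 3 lands with bottom-row=3; cleared 0 line(s) (total 0); column heights now [2 3 1 5 5 4 0], max=5
Drop 5: S rot1 at col 0 lands with bottom-row=3; cleared 0 line(s) (total 0); column heights now [6 5 1 5 5 4 0], max=6
Test piece Z rot2 at col 4 (width 3): heights before test = [6 5 1 5 5 4 0]; fits = True

Answer: yes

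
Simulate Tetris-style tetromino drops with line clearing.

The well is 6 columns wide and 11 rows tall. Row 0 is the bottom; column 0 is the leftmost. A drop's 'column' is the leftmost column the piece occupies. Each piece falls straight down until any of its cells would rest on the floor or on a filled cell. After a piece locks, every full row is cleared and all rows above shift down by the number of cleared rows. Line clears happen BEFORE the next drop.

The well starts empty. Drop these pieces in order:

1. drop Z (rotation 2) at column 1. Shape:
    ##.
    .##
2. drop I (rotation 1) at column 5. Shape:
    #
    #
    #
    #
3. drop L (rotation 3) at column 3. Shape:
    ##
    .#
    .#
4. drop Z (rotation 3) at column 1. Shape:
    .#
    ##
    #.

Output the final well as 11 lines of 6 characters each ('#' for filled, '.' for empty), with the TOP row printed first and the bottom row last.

Drop 1: Z rot2 at col 1 lands with bottom-row=0; cleared 0 line(s) (total 0); column heights now [0 2 2 1 0 0], max=2
Drop 2: I rot1 at col 5 lands with bottom-row=0; cleared 0 line(s) (total 0); column heights now [0 2 2 1 0 4], max=4
Drop 3: L rot3 at col 3 lands with bottom-row=0; cleared 0 line(s) (total 0); column heights now [0 2 2 3 3 4], max=4
Drop 4: Z rot3 at col 1 lands with bottom-row=2; cleared 0 line(s) (total 0); column heights now [0 4 5 3 3 4], max=5

Answer: ......
......
......
......
......
......
..#...
.##..#
.#.###
.##.##
..####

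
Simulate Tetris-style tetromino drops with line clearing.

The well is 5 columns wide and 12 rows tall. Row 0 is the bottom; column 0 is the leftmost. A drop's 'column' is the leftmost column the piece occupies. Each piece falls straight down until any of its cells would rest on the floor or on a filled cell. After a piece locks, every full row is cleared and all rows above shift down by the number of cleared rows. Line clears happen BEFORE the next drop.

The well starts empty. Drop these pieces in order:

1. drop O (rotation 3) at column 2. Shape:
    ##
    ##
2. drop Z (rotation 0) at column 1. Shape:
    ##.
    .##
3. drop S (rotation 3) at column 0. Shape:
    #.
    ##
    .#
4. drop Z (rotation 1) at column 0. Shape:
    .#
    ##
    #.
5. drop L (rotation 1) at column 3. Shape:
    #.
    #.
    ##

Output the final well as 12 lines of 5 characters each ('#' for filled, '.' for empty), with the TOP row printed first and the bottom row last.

Drop 1: O rot3 at col 2 lands with bottom-row=0; cleared 0 line(s) (total 0); column heights now [0 0 2 2 0], max=2
Drop 2: Z rot0 at col 1 lands with bottom-row=2; cleared 0 line(s) (total 0); column heights now [0 4 4 3 0], max=4
Drop 3: S rot3 at col 0 lands with bottom-row=4; cleared 0 line(s) (total 0); column heights now [7 6 4 3 0], max=7
Drop 4: Z rot1 at col 0 lands with bottom-row=7; cleared 0 line(s) (total 0); column heights now [9 10 4 3 0], max=10
Drop 5: L rot1 at col 3 lands with bottom-row=3; cleared 0 line(s) (total 0); column heights now [9 10 4 6 4], max=10

Answer: .....
.....
.#...
##...
#....
#....
##.#.
.#.#.
.####
..##.
..##.
..##.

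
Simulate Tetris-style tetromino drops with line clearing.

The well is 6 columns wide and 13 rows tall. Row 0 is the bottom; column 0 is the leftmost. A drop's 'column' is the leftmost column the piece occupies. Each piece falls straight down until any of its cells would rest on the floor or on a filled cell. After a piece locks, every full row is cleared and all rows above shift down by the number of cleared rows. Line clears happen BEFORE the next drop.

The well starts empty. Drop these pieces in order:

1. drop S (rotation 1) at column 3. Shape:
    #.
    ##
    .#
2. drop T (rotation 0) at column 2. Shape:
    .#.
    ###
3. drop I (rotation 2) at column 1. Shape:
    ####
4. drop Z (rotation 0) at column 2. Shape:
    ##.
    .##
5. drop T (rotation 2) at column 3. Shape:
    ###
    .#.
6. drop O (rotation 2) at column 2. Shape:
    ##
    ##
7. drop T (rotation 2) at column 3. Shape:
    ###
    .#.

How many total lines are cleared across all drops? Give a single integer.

Answer: 0

Derivation:
Drop 1: S rot1 at col 3 lands with bottom-row=0; cleared 0 line(s) (total 0); column heights now [0 0 0 3 2 0], max=3
Drop 2: T rot0 at col 2 lands with bottom-row=3; cleared 0 line(s) (total 0); column heights now [0 0 4 5 4 0], max=5
Drop 3: I rot2 at col 1 lands with bottom-row=5; cleared 0 line(s) (total 0); column heights now [0 6 6 6 6 0], max=6
Drop 4: Z rot0 at col 2 lands with bottom-row=6; cleared 0 line(s) (total 0); column heights now [0 6 8 8 7 0], max=8
Drop 5: T rot2 at col 3 lands with bottom-row=7; cleared 0 line(s) (total 0); column heights now [0 6 8 9 9 9], max=9
Drop 6: O rot2 at col 2 lands with bottom-row=9; cleared 0 line(s) (total 0); column heights now [0 6 11 11 9 9], max=11
Drop 7: T rot2 at col 3 lands with bottom-row=10; cleared 0 line(s) (total 0); column heights now [0 6 11 12 12 12], max=12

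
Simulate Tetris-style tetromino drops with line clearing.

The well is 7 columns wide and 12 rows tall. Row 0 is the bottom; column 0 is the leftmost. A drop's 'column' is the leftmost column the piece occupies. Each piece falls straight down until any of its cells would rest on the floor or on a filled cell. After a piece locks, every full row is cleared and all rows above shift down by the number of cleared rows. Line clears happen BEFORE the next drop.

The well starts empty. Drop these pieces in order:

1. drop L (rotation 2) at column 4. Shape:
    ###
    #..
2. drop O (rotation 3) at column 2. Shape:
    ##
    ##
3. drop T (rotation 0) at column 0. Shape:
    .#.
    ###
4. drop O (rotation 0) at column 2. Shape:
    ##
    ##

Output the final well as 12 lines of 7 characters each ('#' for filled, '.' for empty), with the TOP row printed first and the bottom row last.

Drop 1: L rot2 at col 4 lands with bottom-row=0; cleared 0 line(s) (total 0); column heights now [0 0 0 0 2 2 2], max=2
Drop 2: O rot3 at col 2 lands with bottom-row=0; cleared 0 line(s) (total 0); column heights now [0 0 2 2 2 2 2], max=2
Drop 3: T rot0 at col 0 lands with bottom-row=2; cleared 0 line(s) (total 0); column heights now [3 4 3 2 2 2 2], max=4
Drop 4: O rot0 at col 2 lands with bottom-row=3; cleared 0 line(s) (total 0); column heights now [3 4 5 5 2 2 2], max=5

Answer: .......
.......
.......
.......
.......
.......
.......
..##...
.###...
###....
..#####
..###..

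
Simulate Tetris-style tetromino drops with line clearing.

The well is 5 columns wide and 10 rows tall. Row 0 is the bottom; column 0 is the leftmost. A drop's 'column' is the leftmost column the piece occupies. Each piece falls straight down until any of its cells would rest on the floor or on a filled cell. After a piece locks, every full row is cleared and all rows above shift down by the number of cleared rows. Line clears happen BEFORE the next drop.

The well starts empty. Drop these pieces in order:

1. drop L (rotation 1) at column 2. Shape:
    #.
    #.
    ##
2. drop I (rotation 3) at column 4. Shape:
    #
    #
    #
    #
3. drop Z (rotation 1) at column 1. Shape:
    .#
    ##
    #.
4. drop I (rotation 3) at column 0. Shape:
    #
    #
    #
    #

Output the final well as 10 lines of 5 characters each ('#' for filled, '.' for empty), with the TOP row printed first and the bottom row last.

Drop 1: L rot1 at col 2 lands with bottom-row=0; cleared 0 line(s) (total 0); column heights now [0 0 3 1 0], max=3
Drop 2: I rot3 at col 4 lands with bottom-row=0; cleared 0 line(s) (total 0); column heights now [0 0 3 1 4], max=4
Drop 3: Z rot1 at col 1 lands with bottom-row=2; cleared 0 line(s) (total 0); column heights now [0 4 5 1 4], max=5
Drop 4: I rot3 at col 0 lands with bottom-row=0; cleared 0 line(s) (total 0); column heights now [4 4 5 1 4], max=5

Answer: .....
.....
.....
.....
.....
..#..
###.#
###.#
#.#.#
#.###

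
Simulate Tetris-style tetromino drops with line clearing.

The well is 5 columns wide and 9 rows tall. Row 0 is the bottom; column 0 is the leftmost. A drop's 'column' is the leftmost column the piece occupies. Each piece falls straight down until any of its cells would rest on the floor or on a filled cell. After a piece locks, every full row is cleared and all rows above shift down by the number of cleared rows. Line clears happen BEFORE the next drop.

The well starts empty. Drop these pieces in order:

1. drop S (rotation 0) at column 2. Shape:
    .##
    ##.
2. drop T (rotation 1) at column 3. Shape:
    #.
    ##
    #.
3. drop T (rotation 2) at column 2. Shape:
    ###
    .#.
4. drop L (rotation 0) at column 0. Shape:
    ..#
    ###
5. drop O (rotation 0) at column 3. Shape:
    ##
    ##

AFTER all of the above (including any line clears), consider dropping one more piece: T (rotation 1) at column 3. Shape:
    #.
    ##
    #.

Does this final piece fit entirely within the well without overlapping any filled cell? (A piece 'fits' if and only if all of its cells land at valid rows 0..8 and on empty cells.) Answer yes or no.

Answer: no

Derivation:
Drop 1: S rot0 at col 2 lands with bottom-row=0; cleared 0 line(s) (total 0); column heights now [0 0 1 2 2], max=2
Drop 2: T rot1 at col 3 lands with bottom-row=2; cleared 0 line(s) (total 0); column heights now [0 0 1 5 4], max=5
Drop 3: T rot2 at col 2 lands with bottom-row=5; cleared 0 line(s) (total 0); column heights now [0 0 7 7 7], max=7
Drop 4: L rot0 at col 0 lands with bottom-row=7; cleared 0 line(s) (total 0); column heights now [8 8 9 7 7], max=9
Drop 5: O rot0 at col 3 lands with bottom-row=7; cleared 1 line(s) (total 1); column heights now [0 0 8 8 8], max=8
Test piece T rot1 at col 3 (width 2): heights before test = [0 0 8 8 8]; fits = False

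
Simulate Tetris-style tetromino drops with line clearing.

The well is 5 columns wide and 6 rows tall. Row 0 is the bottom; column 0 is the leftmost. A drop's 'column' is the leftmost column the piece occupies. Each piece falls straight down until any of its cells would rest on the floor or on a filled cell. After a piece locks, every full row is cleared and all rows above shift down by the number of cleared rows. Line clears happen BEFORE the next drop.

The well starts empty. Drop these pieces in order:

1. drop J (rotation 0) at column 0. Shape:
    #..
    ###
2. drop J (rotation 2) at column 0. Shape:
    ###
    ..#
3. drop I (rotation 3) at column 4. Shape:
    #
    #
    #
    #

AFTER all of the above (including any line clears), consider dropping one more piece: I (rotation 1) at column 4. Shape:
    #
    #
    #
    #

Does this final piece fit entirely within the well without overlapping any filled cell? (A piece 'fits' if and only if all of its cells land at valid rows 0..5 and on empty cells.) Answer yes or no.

Answer: no

Derivation:
Drop 1: J rot0 at col 0 lands with bottom-row=0; cleared 0 line(s) (total 0); column heights now [2 1 1 0 0], max=2
Drop 2: J rot2 at col 0 lands with bottom-row=1; cleared 0 line(s) (total 0); column heights now [3 3 3 0 0], max=3
Drop 3: I rot3 at col 4 lands with bottom-row=0; cleared 0 line(s) (total 0); column heights now [3 3 3 0 4], max=4
Test piece I rot1 at col 4 (width 1): heights before test = [3 3 3 0 4]; fits = False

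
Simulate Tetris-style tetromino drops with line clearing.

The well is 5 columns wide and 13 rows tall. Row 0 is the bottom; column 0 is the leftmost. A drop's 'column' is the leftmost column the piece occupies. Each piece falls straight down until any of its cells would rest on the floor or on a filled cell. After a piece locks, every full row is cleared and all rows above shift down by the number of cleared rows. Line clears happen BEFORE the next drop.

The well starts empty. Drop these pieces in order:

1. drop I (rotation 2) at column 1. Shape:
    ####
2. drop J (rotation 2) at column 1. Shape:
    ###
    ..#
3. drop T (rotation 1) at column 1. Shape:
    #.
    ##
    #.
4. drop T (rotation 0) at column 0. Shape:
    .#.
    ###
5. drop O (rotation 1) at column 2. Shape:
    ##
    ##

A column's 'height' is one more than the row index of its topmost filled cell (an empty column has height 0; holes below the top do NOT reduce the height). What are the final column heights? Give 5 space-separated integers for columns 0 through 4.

Drop 1: I rot2 at col 1 lands with bottom-row=0; cleared 0 line(s) (total 0); column heights now [0 1 1 1 1], max=1
Drop 2: J rot2 at col 1 lands with bottom-row=1; cleared 0 line(s) (total 0); column heights now [0 3 3 3 1], max=3
Drop 3: T rot1 at col 1 lands with bottom-row=3; cleared 0 line(s) (total 0); column heights now [0 6 5 3 1], max=6
Drop 4: T rot0 at col 0 lands with bottom-row=6; cleared 0 line(s) (total 0); column heights now [7 8 7 3 1], max=8
Drop 5: O rot1 at col 2 lands with bottom-row=7; cleared 0 line(s) (total 0); column heights now [7 8 9 9 1], max=9

Answer: 7 8 9 9 1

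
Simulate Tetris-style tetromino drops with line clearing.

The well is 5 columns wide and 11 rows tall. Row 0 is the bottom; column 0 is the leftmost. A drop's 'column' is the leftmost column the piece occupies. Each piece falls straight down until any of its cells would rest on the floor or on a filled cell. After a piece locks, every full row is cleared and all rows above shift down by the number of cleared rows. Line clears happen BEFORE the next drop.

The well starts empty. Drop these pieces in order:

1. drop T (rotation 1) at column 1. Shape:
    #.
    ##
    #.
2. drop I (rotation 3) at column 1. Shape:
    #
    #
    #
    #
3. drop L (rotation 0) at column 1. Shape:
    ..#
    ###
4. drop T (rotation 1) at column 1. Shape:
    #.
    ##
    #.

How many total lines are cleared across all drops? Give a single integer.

Drop 1: T rot1 at col 1 lands with bottom-row=0; cleared 0 line(s) (total 0); column heights now [0 3 2 0 0], max=3
Drop 2: I rot3 at col 1 lands with bottom-row=3; cleared 0 line(s) (total 0); column heights now [0 7 2 0 0], max=7
Drop 3: L rot0 at col 1 lands with bottom-row=7; cleared 0 line(s) (total 0); column heights now [0 8 8 9 0], max=9
Drop 4: T rot1 at col 1 lands with bottom-row=8; cleared 0 line(s) (total 0); column heights now [0 11 10 9 0], max=11

Answer: 0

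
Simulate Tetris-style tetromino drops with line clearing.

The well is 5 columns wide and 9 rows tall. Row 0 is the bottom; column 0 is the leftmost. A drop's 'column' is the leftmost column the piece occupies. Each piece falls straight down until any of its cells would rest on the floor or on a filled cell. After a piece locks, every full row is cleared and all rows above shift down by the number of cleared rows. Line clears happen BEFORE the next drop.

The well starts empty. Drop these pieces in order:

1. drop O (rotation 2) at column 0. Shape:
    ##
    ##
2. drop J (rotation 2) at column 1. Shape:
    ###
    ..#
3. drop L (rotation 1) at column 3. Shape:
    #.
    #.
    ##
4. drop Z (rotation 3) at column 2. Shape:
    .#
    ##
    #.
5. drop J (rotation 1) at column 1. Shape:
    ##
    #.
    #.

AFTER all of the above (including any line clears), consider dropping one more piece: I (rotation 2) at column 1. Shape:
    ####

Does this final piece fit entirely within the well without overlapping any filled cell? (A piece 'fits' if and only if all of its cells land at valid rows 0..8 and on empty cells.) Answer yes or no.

Drop 1: O rot2 at col 0 lands with bottom-row=0; cleared 0 line(s) (total 0); column heights now [2 2 0 0 0], max=2
Drop 2: J rot2 at col 1 lands with bottom-row=1; cleared 0 line(s) (total 0); column heights now [2 3 3 3 0], max=3
Drop 3: L rot1 at col 3 lands with bottom-row=3; cleared 0 line(s) (total 0); column heights now [2 3 3 6 4], max=6
Drop 4: Z rot3 at col 2 lands with bottom-row=5; cleared 0 line(s) (total 0); column heights now [2 3 7 8 4], max=8
Drop 5: J rot1 at col 1 lands with bottom-row=5; cleared 0 line(s) (total 0); column heights now [2 8 8 8 4], max=8
Test piece I rot2 at col 1 (width 4): heights before test = [2 8 8 8 4]; fits = True

Answer: yes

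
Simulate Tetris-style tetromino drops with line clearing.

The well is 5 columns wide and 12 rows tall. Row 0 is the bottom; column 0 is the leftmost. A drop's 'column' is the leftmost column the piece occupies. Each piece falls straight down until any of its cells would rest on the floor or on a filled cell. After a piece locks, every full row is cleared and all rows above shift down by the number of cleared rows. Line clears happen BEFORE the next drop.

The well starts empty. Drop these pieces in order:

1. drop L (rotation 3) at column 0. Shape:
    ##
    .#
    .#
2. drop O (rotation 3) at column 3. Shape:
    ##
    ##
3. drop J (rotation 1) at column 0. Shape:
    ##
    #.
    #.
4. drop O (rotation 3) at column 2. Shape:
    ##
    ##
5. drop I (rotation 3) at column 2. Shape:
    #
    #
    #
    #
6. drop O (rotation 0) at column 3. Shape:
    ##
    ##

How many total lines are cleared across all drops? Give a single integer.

Answer: 1

Derivation:
Drop 1: L rot3 at col 0 lands with bottom-row=0; cleared 0 line(s) (total 0); column heights now [3 3 0 0 0], max=3
Drop 2: O rot3 at col 3 lands with bottom-row=0; cleared 0 line(s) (total 0); column heights now [3 3 0 2 2], max=3
Drop 3: J rot1 at col 0 lands with bottom-row=3; cleared 0 line(s) (total 0); column heights now [6 6 0 2 2], max=6
Drop 4: O rot3 at col 2 lands with bottom-row=2; cleared 0 line(s) (total 0); column heights now [6 6 4 4 2], max=6
Drop 5: I rot3 at col 2 lands with bottom-row=4; cleared 0 line(s) (total 0); column heights now [6 6 8 4 2], max=8
Drop 6: O rot0 at col 3 lands with bottom-row=4; cleared 1 line(s) (total 1); column heights now [5 3 7 5 5], max=7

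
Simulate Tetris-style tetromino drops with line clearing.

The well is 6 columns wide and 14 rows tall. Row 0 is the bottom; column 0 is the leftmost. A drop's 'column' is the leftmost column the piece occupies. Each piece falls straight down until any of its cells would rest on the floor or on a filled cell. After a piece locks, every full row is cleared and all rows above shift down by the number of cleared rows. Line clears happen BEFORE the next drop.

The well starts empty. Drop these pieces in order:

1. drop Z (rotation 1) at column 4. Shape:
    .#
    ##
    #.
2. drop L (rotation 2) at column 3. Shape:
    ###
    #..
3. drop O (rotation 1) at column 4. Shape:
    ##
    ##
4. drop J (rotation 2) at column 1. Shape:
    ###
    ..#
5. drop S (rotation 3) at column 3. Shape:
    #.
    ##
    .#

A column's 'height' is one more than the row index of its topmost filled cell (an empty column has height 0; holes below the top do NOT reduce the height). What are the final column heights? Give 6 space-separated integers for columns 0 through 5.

Answer: 0 6 6 9 8 6

Derivation:
Drop 1: Z rot1 at col 4 lands with bottom-row=0; cleared 0 line(s) (total 0); column heights now [0 0 0 0 2 3], max=3
Drop 2: L rot2 at col 3 lands with bottom-row=2; cleared 0 line(s) (total 0); column heights now [0 0 0 4 4 4], max=4
Drop 3: O rot1 at col 4 lands with bottom-row=4; cleared 0 line(s) (total 0); column heights now [0 0 0 4 6 6], max=6
Drop 4: J rot2 at col 1 lands with bottom-row=4; cleared 0 line(s) (total 0); column heights now [0 6 6 6 6 6], max=6
Drop 5: S rot3 at col 3 lands with bottom-row=6; cleared 0 line(s) (total 0); column heights now [0 6 6 9 8 6], max=9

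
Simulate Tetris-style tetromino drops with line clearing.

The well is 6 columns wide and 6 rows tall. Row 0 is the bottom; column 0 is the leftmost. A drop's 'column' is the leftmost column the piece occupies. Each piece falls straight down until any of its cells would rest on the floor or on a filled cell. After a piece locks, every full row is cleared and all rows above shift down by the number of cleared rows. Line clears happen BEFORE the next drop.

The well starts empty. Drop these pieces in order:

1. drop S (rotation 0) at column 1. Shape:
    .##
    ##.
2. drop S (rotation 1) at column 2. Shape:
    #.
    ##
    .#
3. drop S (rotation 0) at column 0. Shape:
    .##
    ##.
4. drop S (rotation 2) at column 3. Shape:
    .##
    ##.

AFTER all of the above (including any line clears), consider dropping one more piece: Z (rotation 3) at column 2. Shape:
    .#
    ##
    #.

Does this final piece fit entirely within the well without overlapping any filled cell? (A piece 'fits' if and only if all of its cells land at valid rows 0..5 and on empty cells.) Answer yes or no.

Answer: no

Derivation:
Drop 1: S rot0 at col 1 lands with bottom-row=0; cleared 0 line(s) (total 0); column heights now [0 1 2 2 0 0], max=2
Drop 2: S rot1 at col 2 lands with bottom-row=2; cleared 0 line(s) (total 0); column heights now [0 1 5 4 0 0], max=5
Drop 3: S rot0 at col 0 lands with bottom-row=4; cleared 0 line(s) (total 0); column heights now [5 6 6 4 0 0], max=6
Drop 4: S rot2 at col 3 lands with bottom-row=4; cleared 0 line(s) (total 0); column heights now [5 6 6 5 6 6], max=6
Test piece Z rot3 at col 2 (width 2): heights before test = [5 6 6 5 6 6]; fits = False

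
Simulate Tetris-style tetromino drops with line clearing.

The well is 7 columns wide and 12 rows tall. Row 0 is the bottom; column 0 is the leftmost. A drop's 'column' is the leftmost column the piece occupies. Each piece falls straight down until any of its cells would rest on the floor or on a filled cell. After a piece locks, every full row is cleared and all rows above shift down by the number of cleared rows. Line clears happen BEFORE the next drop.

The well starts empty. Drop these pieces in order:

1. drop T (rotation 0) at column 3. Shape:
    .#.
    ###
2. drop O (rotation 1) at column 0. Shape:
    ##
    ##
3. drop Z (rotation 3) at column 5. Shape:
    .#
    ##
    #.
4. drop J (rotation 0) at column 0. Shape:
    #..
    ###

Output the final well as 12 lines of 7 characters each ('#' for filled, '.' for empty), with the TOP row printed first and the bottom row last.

Answer: .......
.......
.......
.......
.......
.......
.......
.......
#.....#
###..##
##..##.
##.###.

Derivation:
Drop 1: T rot0 at col 3 lands with bottom-row=0; cleared 0 line(s) (total 0); column heights now [0 0 0 1 2 1 0], max=2
Drop 2: O rot1 at col 0 lands with bottom-row=0; cleared 0 line(s) (total 0); column heights now [2 2 0 1 2 1 0], max=2
Drop 3: Z rot3 at col 5 lands with bottom-row=1; cleared 0 line(s) (total 0); column heights now [2 2 0 1 2 3 4], max=4
Drop 4: J rot0 at col 0 lands with bottom-row=2; cleared 0 line(s) (total 0); column heights now [4 3 3 1 2 3 4], max=4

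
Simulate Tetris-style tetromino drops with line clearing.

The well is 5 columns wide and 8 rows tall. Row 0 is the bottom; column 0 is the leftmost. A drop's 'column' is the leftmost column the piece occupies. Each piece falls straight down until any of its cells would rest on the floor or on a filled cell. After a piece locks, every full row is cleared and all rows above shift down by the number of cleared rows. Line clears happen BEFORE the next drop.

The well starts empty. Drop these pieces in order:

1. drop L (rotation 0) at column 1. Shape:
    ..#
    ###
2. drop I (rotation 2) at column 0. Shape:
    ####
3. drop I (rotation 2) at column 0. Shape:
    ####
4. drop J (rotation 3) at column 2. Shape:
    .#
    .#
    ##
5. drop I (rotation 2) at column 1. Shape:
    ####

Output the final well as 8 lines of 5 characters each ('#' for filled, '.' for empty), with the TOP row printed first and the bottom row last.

Answer: .####
...#.
...#.
..##.
####.
####.
...#.
.###.

Derivation:
Drop 1: L rot0 at col 1 lands with bottom-row=0; cleared 0 line(s) (total 0); column heights now [0 1 1 2 0], max=2
Drop 2: I rot2 at col 0 lands with bottom-row=2; cleared 0 line(s) (total 0); column heights now [3 3 3 3 0], max=3
Drop 3: I rot2 at col 0 lands with bottom-row=3; cleared 0 line(s) (total 0); column heights now [4 4 4 4 0], max=4
Drop 4: J rot3 at col 2 lands with bottom-row=4; cleared 0 line(s) (total 0); column heights now [4 4 5 7 0], max=7
Drop 5: I rot2 at col 1 lands with bottom-row=7; cleared 0 line(s) (total 0); column heights now [4 8 8 8 8], max=8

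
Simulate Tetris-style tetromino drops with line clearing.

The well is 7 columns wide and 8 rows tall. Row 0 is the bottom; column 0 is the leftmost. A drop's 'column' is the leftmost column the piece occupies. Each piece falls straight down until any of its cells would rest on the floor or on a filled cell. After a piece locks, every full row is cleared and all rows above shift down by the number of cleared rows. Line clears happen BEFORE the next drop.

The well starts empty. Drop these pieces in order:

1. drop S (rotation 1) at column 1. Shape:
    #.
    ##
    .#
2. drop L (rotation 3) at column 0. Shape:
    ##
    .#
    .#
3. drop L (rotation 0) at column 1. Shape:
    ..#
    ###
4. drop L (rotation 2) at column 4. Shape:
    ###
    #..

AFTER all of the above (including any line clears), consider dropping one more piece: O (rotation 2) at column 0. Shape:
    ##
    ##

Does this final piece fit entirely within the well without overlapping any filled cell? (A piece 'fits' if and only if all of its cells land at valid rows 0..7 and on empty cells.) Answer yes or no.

Answer: no

Derivation:
Drop 1: S rot1 at col 1 lands with bottom-row=0; cleared 0 line(s) (total 0); column heights now [0 3 2 0 0 0 0], max=3
Drop 2: L rot3 at col 0 lands with bottom-row=3; cleared 0 line(s) (total 0); column heights now [6 6 2 0 0 0 0], max=6
Drop 3: L rot0 at col 1 lands with bottom-row=6; cleared 0 line(s) (total 0); column heights now [6 7 7 8 0 0 0], max=8
Drop 4: L rot2 at col 4 lands with bottom-row=0; cleared 0 line(s) (total 0); column heights now [6 7 7 8 2 2 2], max=8
Test piece O rot2 at col 0 (width 2): heights before test = [6 7 7 8 2 2 2]; fits = False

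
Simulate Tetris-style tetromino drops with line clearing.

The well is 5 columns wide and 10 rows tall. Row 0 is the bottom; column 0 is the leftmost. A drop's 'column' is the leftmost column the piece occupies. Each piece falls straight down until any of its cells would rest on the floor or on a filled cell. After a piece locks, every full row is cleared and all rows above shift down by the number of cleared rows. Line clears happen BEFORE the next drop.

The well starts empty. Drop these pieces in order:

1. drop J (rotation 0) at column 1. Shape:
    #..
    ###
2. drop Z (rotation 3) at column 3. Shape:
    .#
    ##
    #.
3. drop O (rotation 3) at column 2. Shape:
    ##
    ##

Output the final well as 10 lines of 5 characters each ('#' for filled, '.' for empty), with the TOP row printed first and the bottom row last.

Answer: .....
.....
.....
.....
.....
..##.
..###
...##
.#.#.
.###.

Derivation:
Drop 1: J rot0 at col 1 lands with bottom-row=0; cleared 0 line(s) (total 0); column heights now [0 2 1 1 0], max=2
Drop 2: Z rot3 at col 3 lands with bottom-row=1; cleared 0 line(s) (total 0); column heights now [0 2 1 3 4], max=4
Drop 3: O rot3 at col 2 lands with bottom-row=3; cleared 0 line(s) (total 0); column heights now [0 2 5 5 4], max=5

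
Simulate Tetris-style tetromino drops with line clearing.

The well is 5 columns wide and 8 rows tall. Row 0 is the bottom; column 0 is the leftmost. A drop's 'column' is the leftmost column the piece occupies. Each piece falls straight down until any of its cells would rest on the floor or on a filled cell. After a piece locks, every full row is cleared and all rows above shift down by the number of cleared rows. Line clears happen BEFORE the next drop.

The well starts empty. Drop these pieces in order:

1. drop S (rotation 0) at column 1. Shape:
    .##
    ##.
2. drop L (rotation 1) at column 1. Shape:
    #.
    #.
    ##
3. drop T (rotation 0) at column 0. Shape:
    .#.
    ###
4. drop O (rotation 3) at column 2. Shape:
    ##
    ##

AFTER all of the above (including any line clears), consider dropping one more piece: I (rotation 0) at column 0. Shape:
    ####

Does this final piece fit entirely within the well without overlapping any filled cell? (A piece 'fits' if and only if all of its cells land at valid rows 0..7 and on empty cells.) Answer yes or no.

Answer: no

Derivation:
Drop 1: S rot0 at col 1 lands with bottom-row=0; cleared 0 line(s) (total 0); column heights now [0 1 2 2 0], max=2
Drop 2: L rot1 at col 1 lands with bottom-row=2; cleared 0 line(s) (total 0); column heights now [0 5 3 2 0], max=5
Drop 3: T rot0 at col 0 lands with bottom-row=5; cleared 0 line(s) (total 0); column heights now [6 7 6 2 0], max=7
Drop 4: O rot3 at col 2 lands with bottom-row=6; cleared 0 line(s) (total 0); column heights now [6 7 8 8 0], max=8
Test piece I rot0 at col 0 (width 4): heights before test = [6 7 8 8 0]; fits = False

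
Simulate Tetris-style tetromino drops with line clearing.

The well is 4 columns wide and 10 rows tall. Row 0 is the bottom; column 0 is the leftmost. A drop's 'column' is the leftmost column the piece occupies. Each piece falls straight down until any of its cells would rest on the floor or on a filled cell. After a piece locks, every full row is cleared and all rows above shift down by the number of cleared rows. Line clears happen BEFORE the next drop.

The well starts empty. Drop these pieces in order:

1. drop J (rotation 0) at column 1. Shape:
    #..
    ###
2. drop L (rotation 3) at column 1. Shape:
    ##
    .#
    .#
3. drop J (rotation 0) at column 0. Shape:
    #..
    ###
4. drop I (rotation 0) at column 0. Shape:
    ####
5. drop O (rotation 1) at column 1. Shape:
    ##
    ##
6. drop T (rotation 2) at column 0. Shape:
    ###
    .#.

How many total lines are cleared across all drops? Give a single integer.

Answer: 1

Derivation:
Drop 1: J rot0 at col 1 lands with bottom-row=0; cleared 0 line(s) (total 0); column heights now [0 2 1 1], max=2
Drop 2: L rot3 at col 1 lands with bottom-row=1; cleared 0 line(s) (total 0); column heights now [0 4 4 1], max=4
Drop 3: J rot0 at col 0 lands with bottom-row=4; cleared 0 line(s) (total 0); column heights now [6 5 5 1], max=6
Drop 4: I rot0 at col 0 lands with bottom-row=6; cleared 1 line(s) (total 1); column heights now [6 5 5 1], max=6
Drop 5: O rot1 at col 1 lands with bottom-row=5; cleared 0 line(s) (total 1); column heights now [6 7 7 1], max=7
Drop 6: T rot2 at col 0 lands with bottom-row=7; cleared 0 line(s) (total 1); column heights now [9 9 9 1], max=9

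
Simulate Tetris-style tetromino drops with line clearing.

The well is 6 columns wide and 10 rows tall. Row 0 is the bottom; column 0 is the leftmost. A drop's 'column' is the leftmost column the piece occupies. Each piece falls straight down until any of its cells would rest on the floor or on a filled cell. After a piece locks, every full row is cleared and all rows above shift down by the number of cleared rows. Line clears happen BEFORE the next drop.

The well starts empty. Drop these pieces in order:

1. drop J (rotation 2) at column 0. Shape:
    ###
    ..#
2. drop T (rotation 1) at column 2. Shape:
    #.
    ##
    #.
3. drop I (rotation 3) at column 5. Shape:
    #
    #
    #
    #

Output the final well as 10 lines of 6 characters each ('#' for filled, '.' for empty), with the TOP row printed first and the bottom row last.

Drop 1: J rot2 at col 0 lands with bottom-row=0; cleared 0 line(s) (total 0); column heights now [2 2 2 0 0 0], max=2
Drop 2: T rot1 at col 2 lands with bottom-row=2; cleared 0 line(s) (total 0); column heights now [2 2 5 4 0 0], max=5
Drop 3: I rot3 at col 5 lands with bottom-row=0; cleared 0 line(s) (total 0); column heights now [2 2 5 4 0 4], max=5

Answer: ......
......
......
......
......
..#...
..##.#
..#..#
###..#
..#..#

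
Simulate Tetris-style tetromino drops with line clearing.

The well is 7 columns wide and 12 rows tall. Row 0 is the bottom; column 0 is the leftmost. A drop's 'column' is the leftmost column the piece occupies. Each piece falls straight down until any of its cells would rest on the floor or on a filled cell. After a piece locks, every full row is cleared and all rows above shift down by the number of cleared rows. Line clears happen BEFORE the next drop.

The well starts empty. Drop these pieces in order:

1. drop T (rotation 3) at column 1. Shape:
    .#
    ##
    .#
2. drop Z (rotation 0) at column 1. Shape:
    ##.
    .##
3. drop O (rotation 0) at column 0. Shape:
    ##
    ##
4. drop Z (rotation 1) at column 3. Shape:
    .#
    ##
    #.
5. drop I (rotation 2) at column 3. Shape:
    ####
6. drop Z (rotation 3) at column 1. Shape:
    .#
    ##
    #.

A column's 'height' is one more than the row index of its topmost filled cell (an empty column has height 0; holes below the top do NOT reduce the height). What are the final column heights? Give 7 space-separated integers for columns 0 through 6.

Drop 1: T rot3 at col 1 lands with bottom-row=0; cleared 0 line(s) (total 0); column heights now [0 2 3 0 0 0 0], max=3
Drop 2: Z rot0 at col 1 lands with bottom-row=3; cleared 0 line(s) (total 0); column heights now [0 5 5 4 0 0 0], max=5
Drop 3: O rot0 at col 0 lands with bottom-row=5; cleared 0 line(s) (total 0); column heights now [7 7 5 4 0 0 0], max=7
Drop 4: Z rot1 at col 3 lands with bottom-row=4; cleared 0 line(s) (total 0); column heights now [7 7 5 6 7 0 0], max=7
Drop 5: I rot2 at col 3 lands with bottom-row=7; cleared 0 line(s) (total 0); column heights now [7 7 5 8 8 8 8], max=8
Drop 6: Z rot3 at col 1 lands with bottom-row=7; cleared 0 line(s) (total 0); column heights now [7 9 10 8 8 8 8], max=10

Answer: 7 9 10 8 8 8 8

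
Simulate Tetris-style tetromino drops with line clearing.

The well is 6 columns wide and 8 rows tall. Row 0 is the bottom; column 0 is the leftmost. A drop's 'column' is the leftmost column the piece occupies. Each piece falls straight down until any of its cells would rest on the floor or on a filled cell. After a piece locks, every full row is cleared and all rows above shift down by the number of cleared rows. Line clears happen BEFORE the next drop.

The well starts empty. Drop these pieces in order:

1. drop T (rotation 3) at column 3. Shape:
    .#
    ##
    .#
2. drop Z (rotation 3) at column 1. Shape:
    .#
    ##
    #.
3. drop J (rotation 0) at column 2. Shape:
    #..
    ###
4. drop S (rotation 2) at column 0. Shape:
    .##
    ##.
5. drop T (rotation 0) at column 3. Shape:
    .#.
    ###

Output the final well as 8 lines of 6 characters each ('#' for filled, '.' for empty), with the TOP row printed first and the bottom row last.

Drop 1: T rot3 at col 3 lands with bottom-row=0; cleared 0 line(s) (total 0); column heights now [0 0 0 2 3 0], max=3
Drop 2: Z rot3 at col 1 lands with bottom-row=0; cleared 0 line(s) (total 0); column heights now [0 2 3 2 3 0], max=3
Drop 3: J rot0 at col 2 lands with bottom-row=3; cleared 0 line(s) (total 0); column heights now [0 2 5 4 4 0], max=5
Drop 4: S rot2 at col 0 lands with bottom-row=4; cleared 0 line(s) (total 0); column heights now [5 6 6 4 4 0], max=6
Drop 5: T rot0 at col 3 lands with bottom-row=4; cleared 1 line(s) (total 1); column heights now [0 5 5 4 5 0], max=5

Answer: ......
......
......
.##.#.
..###.
..#.#.
.####.
.#..#.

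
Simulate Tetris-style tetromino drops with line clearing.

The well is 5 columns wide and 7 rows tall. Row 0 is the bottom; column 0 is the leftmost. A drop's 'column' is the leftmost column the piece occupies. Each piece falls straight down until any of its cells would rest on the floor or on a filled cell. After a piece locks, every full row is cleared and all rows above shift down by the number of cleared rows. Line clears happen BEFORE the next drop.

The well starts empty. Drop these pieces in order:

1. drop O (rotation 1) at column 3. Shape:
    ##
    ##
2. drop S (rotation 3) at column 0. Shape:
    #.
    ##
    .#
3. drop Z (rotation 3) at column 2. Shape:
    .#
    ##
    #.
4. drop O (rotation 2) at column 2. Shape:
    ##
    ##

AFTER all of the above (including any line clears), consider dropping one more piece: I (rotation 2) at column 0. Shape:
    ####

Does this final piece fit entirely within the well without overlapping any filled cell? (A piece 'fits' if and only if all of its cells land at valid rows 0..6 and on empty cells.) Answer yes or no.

Drop 1: O rot1 at col 3 lands with bottom-row=0; cleared 0 line(s) (total 0); column heights now [0 0 0 2 2], max=2
Drop 2: S rot3 at col 0 lands with bottom-row=0; cleared 0 line(s) (total 0); column heights now [3 2 0 2 2], max=3
Drop 3: Z rot3 at col 2 lands with bottom-row=1; cleared 1 line(s) (total 1); column heights now [2 1 2 3 1], max=3
Drop 4: O rot2 at col 2 lands with bottom-row=3; cleared 0 line(s) (total 1); column heights now [2 1 5 5 1], max=5
Test piece I rot2 at col 0 (width 4): heights before test = [2 1 5 5 1]; fits = True

Answer: yes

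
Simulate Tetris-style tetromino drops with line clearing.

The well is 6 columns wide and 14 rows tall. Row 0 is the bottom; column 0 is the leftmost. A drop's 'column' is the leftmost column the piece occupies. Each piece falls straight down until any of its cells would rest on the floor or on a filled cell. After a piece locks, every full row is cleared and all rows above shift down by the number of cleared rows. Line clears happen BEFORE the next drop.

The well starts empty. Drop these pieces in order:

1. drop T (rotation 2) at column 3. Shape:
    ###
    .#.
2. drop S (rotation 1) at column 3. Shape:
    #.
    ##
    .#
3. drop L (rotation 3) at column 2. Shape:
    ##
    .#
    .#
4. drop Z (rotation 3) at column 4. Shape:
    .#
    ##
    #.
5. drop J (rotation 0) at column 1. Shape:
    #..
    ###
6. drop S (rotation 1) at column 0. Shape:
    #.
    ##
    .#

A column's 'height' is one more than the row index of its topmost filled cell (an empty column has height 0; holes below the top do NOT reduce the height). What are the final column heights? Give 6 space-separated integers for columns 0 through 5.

Drop 1: T rot2 at col 3 lands with bottom-row=0; cleared 0 line(s) (total 0); column heights now [0 0 0 2 2 2], max=2
Drop 2: S rot1 at col 3 lands with bottom-row=2; cleared 0 line(s) (total 0); column heights now [0 0 0 5 4 2], max=5
Drop 3: L rot3 at col 2 lands with bottom-row=5; cleared 0 line(s) (total 0); column heights now [0 0 8 8 4 2], max=8
Drop 4: Z rot3 at col 4 lands with bottom-row=4; cleared 0 line(s) (total 0); column heights now [0 0 8 8 6 7], max=8
Drop 5: J rot0 at col 1 lands with bottom-row=8; cleared 0 line(s) (total 0); column heights now [0 10 9 9 6 7], max=10
Drop 6: S rot1 at col 0 lands with bottom-row=10; cleared 0 line(s) (total 0); column heights now [13 12 9 9 6 7], max=13

Answer: 13 12 9 9 6 7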